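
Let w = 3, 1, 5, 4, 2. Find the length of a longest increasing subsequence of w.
2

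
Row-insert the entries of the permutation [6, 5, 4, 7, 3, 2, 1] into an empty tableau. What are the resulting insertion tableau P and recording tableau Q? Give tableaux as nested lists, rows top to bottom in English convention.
Insert each entry of the permutation into P by Schensted row insertion, recording in Q the position of each new cell.

Insert 6: appended to row 1. P = [[6]].
Insert 5: 5 bumps 6 from row 1; 6 starts row 2. P = [[5], [6]].
Insert 4: 4 bumps 5 from row 1; 5 bumps 6 from row 2; 6 starts row 3. P = [[4], [5], [6]].
Insert 7: appended to row 1. P = [[4, 7], [5], [6]].
Insert 3: 3 bumps 4 from row 1; 4 bumps 5 from row 2; 5 bumps 6 from row 3; 6 starts row 4. P = [[3, 7], [4], [5], [6]].
Insert 2: 2 bumps 3 from row 1; 3 bumps 4 from row 2; 4 bumps 5 from row 3; 5 bumps 6 from row 4; 6 starts row 5. P = [[2, 7], [3], [4], [5], [6]].
Insert 1: 1 bumps 2 from row 1; 2 bumps 3 from row 2; 3 bumps 4 from row 3; 4 bumps 5 from row 4; 5 bumps 6 from row 5; 6 starts row 6. P = [[1, 7], [2], [3], [4], [5], [6]].

So P = [[1, 7], [2], [3], [4], [5], [6]], Q = [[1, 4], [2], [3], [5], [6], [7]].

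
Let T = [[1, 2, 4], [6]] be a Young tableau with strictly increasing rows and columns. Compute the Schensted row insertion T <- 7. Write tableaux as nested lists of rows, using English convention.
7 is larger than every entry of row 1, so it is appended to row 1. The new tableau is [[1, 2, 4, 7], [6]].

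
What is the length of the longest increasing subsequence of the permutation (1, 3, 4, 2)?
3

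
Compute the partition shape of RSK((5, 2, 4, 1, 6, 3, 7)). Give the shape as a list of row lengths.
Row-insert each entry into an empty tableau.

After inserting 5: P = [[5]].
After inserting 2: P = [[2], [5]].
After inserting 4: P = [[2, 4], [5]].
After inserting 1: P = [[1, 4], [2], [5]].
After inserting 6: P = [[1, 4, 6], [2], [5]].
After inserting 3: P = [[1, 3, 6], [2, 4], [5]].
After inserting 7: P = [[1, 3, 6, 7], [2, 4], [5]].

The final insertion tableau P = [[1, 3, 6, 7], [2, 4], [5]] has shape [4, 2, 1].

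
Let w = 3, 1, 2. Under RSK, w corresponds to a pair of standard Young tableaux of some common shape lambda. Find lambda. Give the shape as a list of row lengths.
Row-insert each entry into an empty tableau.

After inserting 3: P = [[3]].
After inserting 1: P = [[1], [3]].
After inserting 2: P = [[1, 2], [3]].

The final insertion tableau P = [[1, 2], [3]] has shape [2, 1].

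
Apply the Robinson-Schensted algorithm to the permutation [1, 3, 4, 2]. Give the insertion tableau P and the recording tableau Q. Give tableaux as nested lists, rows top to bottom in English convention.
P = [[1, 2, 4], [3]], Q = [[1, 2, 3], [4]]

Insert each entry of the permutation into P by Schensted row insertion, recording in Q the position of each new cell.

Insert 1: appended to row 1. P = [[1]], Q = [[1]].
Insert 3: appended to row 1. P = [[1, 3]], Q = [[1, 2]].
Insert 4: appended to row 1. P = [[1, 3, 4]], Q = [[1, 2, 3]].
Insert 2: 2 bumps 3 from row 1; 3 starts row 2. P = [[1, 2, 4], [3]], Q = [[1, 2, 3], [4]].

So P = [[1, 2, 4], [3]], Q = [[1, 2, 3], [4]].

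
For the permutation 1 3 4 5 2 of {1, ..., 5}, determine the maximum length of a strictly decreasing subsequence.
2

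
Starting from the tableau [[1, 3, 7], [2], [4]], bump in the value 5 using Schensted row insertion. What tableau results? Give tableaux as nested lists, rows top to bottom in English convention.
[[1, 3, 5], [2, 7], [4]]

In row 1, 5 replaces 7 (the leftmost entry greater than 5); 7 is bumped to row 2. 7 is appended to row 2. The new tableau is [[1, 3, 5], [2, 7], [4]].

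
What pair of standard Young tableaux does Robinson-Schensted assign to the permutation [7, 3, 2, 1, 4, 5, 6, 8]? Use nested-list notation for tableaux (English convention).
Insert each entry of the permutation into P by Schensted row insertion, recording in Q the position of each new cell.

After inserting 7: P = [[7]].
After inserting 3: P = [[3], [7]].
After inserting 2: P = [[2], [3], [7]].
After inserting 1: P = [[1], [2], [3], [7]].
After inserting 4: P = [[1, 4], [2], [3], [7]].
After inserting 5: P = [[1, 4, 5], [2], [3], [7]].
After inserting 6: P = [[1, 4, 5, 6], [2], [3], [7]].
After inserting 8: P = [[1, 4, 5, 6, 8], [2], [3], [7]].

So P = [[1, 4, 5, 6, 8], [2], [3], [7]], Q = [[1, 5, 6, 7, 8], [2], [3], [4]].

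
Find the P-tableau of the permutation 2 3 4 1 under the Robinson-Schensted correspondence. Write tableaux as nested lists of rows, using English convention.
Insert 2: appended to row 1. P = [[2]].
Insert 3: appended to row 1. P = [[2, 3]].
Insert 4: appended to row 1. P = [[2, 3, 4]].
Insert 1: 1 bumps 2 from row 1; 2 starts row 2. P = [[1, 3, 4], [2]].

So P = [[1, 3, 4], [2]].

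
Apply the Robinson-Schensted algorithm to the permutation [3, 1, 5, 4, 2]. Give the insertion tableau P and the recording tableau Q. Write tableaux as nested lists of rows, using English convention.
Insert each entry of the permutation into P by Schensted row insertion, recording in Q the position of each new cell.

Insert 3: appended to row 1. P = [[3]], Q = [[1]].
Insert 1: 1 bumps 3 from row 1; 3 starts row 2. P = [[1], [3]], Q = [[1], [2]].
Insert 5: appended to row 1. P = [[1, 5], [3]], Q = [[1, 3], [2]].
Insert 4: 4 bumps 5 from row 1; 5 appends to row 2. P = [[1, 4], [3, 5]], Q = [[1, 3], [2, 4]].
Insert 2: 2 bumps 4 from row 1; 4 bumps 5 from row 2; 5 starts row 3. P = [[1, 2], [3, 4], [5]], Q = [[1, 3], [2, 4], [5]].

So P = [[1, 2], [3, 4], [5]], Q = [[1, 3], [2, 4], [5]].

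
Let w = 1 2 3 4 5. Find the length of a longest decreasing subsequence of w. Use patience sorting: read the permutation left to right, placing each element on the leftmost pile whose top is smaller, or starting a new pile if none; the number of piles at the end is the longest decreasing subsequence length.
1: new pile. tops = [1]
2: onto pile 1 (replacing 1). tops = [2]
3: onto pile 1 (replacing 2). tops = [3]
4: onto pile 1 (replacing 3). tops = [4]
5: onto pile 1 (replacing 4). tops = [5]

1 piles, so the longest decreasing subsequence has length 1.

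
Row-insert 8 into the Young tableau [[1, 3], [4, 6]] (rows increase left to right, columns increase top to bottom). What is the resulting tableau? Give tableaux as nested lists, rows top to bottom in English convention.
8 is larger than every entry of row 1, so it is appended to row 1. The new tableau is [[1, 3, 8], [4, 6]].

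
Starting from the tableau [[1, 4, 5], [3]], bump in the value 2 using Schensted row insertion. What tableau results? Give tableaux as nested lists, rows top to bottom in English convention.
In row 1, 2 replaces 4 (the leftmost entry greater than 2); 4 is bumped to row 2. 4 is appended to row 2. The new tableau is [[1, 2, 5], [3, 4]].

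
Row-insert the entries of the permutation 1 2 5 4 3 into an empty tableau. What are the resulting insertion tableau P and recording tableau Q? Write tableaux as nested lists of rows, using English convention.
Insert each entry of the permutation into P by Schensted row insertion, recording in Q the position of each new cell.

Insert 1: appended to row 1. P = [[1]], Q = [[1]].
Insert 2: appended to row 1. P = [[1, 2]], Q = [[1, 2]].
Insert 5: appended to row 1. P = [[1, 2, 5]], Q = [[1, 2, 3]].
Insert 4: 4 bumps 5 from row 1; 5 starts row 2. P = [[1, 2, 4], [5]], Q = [[1, 2, 3], [4]].
Insert 3: 3 bumps 4 from row 1; 4 bumps 5 from row 2; 5 starts row 3. P = [[1, 2, 3], [4], [5]], Q = [[1, 2, 3], [4], [5]].

So P = [[1, 2, 3], [4], [5]], Q = [[1, 2, 3], [4], [5]].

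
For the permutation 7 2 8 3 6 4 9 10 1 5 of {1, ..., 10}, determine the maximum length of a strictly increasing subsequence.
5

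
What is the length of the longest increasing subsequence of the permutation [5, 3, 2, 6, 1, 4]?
2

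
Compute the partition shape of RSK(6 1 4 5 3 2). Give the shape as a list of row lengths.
[3, 1, 1, 1]

Row-insert each entry into an empty tableau.

After inserting 6: P = [[6]].
After inserting 1: P = [[1], [6]].
After inserting 4: P = [[1, 4], [6]].
After inserting 5: P = [[1, 4, 5], [6]].
After inserting 3: P = [[1, 3, 5], [4], [6]].
After inserting 2: P = [[1, 2, 5], [3], [4], [6]].

The final insertion tableau P = [[1, 2, 5], [3], [4], [6]] has shape [3, 1, 1, 1].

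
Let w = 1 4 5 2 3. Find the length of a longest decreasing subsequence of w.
2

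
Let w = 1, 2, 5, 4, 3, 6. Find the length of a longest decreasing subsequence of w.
3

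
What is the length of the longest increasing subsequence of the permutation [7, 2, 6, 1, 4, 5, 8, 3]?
4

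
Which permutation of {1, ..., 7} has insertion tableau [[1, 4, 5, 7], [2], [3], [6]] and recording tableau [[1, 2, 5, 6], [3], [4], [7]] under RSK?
3 6 4 2 5 7 1

Reverse the RSK construction: for i from n down to 1, find the cell of Q containing i, remove the entry at that cell from P, and reverse-bump it up through P; the value ejected from row 1 is w(i).

Step i=7: Q has 7 at row 4, column 1; remove 6 from row 4 of P and reverse-bump: 6 enters row 3 and ejects 3; 3 enters row 2 and ejects 2; 2 enters row 1 and ejects 1. So w(7) = 1. P is now [[2, 4, 5, 7], [3], [6]].
Step i=6: Q has 6 at row 1, column 4; remove that cell from P, ejecting 7. So w(6) = 7. P is now [[2, 4, 5], [3], [6]].
Step i=5: Q has 5 at row 1, column 3; remove that cell from P, ejecting 5. So w(5) = 5. P is now [[2, 4], [3], [6]].
Step i=4: Q has 4 at row 3, column 1; remove 6 from row 3 of P and reverse-bump: 6 enters row 2 and ejects 3; 3 enters row 1 and ejects 2. So w(4) = 2. P is now [[3, 4], [6]].
Step i=3: Q has 3 at row 2, column 1; remove 6 from row 2 of P and reverse-bump: 6 enters row 1 and ejects 4. So w(3) = 4. P is now [[3, 6]].
Step i=2: Q has 2 at row 1, column 2; remove that cell from P, ejecting 6. So w(2) = 6. P is now [[3]].
Step i=1: Q has 1 at row 1, column 1; remove that cell from P, ejecting 3. So w(1) = 3. P is now [].

So w = 3 6 4 2 5 7 1.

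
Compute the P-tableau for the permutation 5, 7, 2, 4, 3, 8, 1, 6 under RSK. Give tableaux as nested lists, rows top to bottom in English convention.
P = [[1, 3, 6], [2, 7, 8], [4], [5]]

Insert 5: appended to row 1. P = [[5]].
Insert 7: appended to row 1. P = [[5, 7]].
Insert 2: 2 bumps 5 from row 1; 5 starts row 2. P = [[2, 7], [5]].
Insert 4: 4 bumps 7 from row 1; 7 appends to row 2. P = [[2, 4], [5, 7]].
Insert 3: 3 bumps 4 from row 1; 4 bumps 5 from row 2; 5 starts row 3. P = [[2, 3], [4, 7], [5]].
Insert 8: appended to row 1. P = [[2, 3, 8], [4, 7], [5]].
Insert 1: 1 bumps 2 from row 1; 2 bumps 4 from row 2; 4 bumps 5 from row 3; 5 starts row 4. P = [[1, 3, 8], [2, 7], [4], [5]].
Insert 6: 6 bumps 8 from row 1; 8 appends to row 2. P = [[1, 3, 6], [2, 7, 8], [4], [5]].

So P = [[1, 3, 6], [2, 7, 8], [4], [5]].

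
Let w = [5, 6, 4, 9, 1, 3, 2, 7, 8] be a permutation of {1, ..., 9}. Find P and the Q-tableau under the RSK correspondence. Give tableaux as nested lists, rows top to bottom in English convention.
Insert each entry of the permutation into P by Schensted row insertion, recording in Q the position of each new cell.

Insert 5: appended to row 1. P = [[5]], Q = [[1]].
Insert 6: appended to row 1. P = [[5, 6]], Q = [[1, 2]].
Insert 4: 4 bumps 5 from row 1; 5 starts row 2. P = [[4, 6], [5]], Q = [[1, 2], [3]].
Insert 9: appended to row 1. P = [[4, 6, 9], [5]], Q = [[1, 2, 4], [3]].
Insert 1: 1 bumps 4 from row 1; 4 bumps 5 from row 2; 5 starts row 3. P = [[1, 6, 9], [4], [5]], Q = [[1, 2, 4], [3], [5]].
Insert 3: 3 bumps 6 from row 1; 6 appends to row 2. P = [[1, 3, 9], [4, 6], [5]], Q = [[1, 2, 4], [3, 6], [5]].
Insert 2: 2 bumps 3 from row 1; 3 bumps 4 from row 2; 4 bumps 5 from row 3; 5 starts row 4. P = [[1, 2, 9], [3, 6], [4], [5]], Q = [[1, 2, 4], [3, 6], [5], [7]].
Insert 7: 7 bumps 9 from row 1; 9 appends to row 2. P = [[1, 2, 7], [3, 6, 9], [4], [5]], Q = [[1, 2, 4], [3, 6, 8], [5], [7]].
Insert 8: appended to row 1. P = [[1, 2, 7, 8], [3, 6, 9], [4], [5]], Q = [[1, 2, 4, 9], [3, 6, 8], [5], [7]].

So P = [[1, 2, 7, 8], [3, 6, 9], [4], [5]], Q = [[1, 2, 4, 9], [3, 6, 8], [5], [7]].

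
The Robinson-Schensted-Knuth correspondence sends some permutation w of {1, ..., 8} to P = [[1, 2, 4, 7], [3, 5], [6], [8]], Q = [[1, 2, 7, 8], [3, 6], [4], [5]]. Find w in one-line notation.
Reverse the RSK construction: for i from n down to 1, find the cell of Q containing i, remove the entry at that cell from P, and reverse-bump it up through P; the value ejected from row 1 is w(i).

Step i=8: Q has 8 at row 1, column 4; remove that cell from P, ejecting 7. So w(8) = 7. P is now [[1, 2, 4], [3, 5], [6], [8]].
Step i=7: Q has 7 at row 1, column 3; remove that cell from P, ejecting 4. So w(7) = 4. P is now [[1, 2], [3, 5], [6], [8]].
Step i=6: Q has 6 at row 2, column 2; remove 5 from row 2 of P and reverse-bump: 5 enters row 1 and ejects 2. So w(6) = 2. P is now [[1, 5], [3], [6], [8]].
Step i=5: Q has 5 at row 4, column 1; remove 8 from row 4 of P and reverse-bump: 8 enters row 3 and ejects 6; 6 enters row 2 and ejects 3; 3 enters row 1 and ejects 1. So w(5) = 1. P is now [[3, 5], [6], [8]].
Step i=4: Q has 4 at row 3, column 1; remove 8 from row 3 of P and reverse-bump: 8 enters row 2 and ejects 6; 6 enters row 1 and ejects 5. So w(4) = 5. P is now [[3, 6], [8]].
Step i=3: Q has 3 at row 2, column 1; remove 8 from row 2 of P and reverse-bump: 8 enters row 1 and ejects 6. So w(3) = 6. P is now [[3, 8]].
Step i=2: Q has 2 at row 1, column 2; remove that cell from P, ejecting 8. So w(2) = 8. P is now [[3]].
Step i=1: Q has 1 at row 1, column 1; remove that cell from P, ejecting 3. So w(1) = 3. P is now [].

So w = 3 8 6 5 1 2 4 7.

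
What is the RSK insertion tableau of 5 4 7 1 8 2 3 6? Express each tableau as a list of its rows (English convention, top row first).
P = [[1, 2, 3, 6], [4, 7, 8], [5]]

Insert 5: appended to row 1. P = [[5]].
Insert 4: 4 bumps 5 from row 1; 5 starts row 2. P = [[4], [5]].
Insert 7: appended to row 1. P = [[4, 7], [5]].
Insert 1: 1 bumps 4 from row 1; 4 bumps 5 from row 2; 5 starts row 3. P = [[1, 7], [4], [5]].
Insert 8: appended to row 1. P = [[1, 7, 8], [4], [5]].
Insert 2: 2 bumps 7 from row 1; 7 appends to row 2. P = [[1, 2, 8], [4, 7], [5]].
Insert 3: 3 bumps 8 from row 1; 8 appends to row 2. P = [[1, 2, 3], [4, 7, 8], [5]].
Insert 6: appended to row 1. P = [[1, 2, 3, 6], [4, 7, 8], [5]].

So P = [[1, 2, 3, 6], [4, 7, 8], [5]].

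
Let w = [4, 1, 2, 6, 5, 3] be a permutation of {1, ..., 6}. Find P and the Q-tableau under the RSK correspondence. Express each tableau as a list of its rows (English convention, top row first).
Insert each entry of the permutation into P by Schensted row insertion, recording in Q the position of each new cell.

Insert 4: appended to row 1. P = [[4]].
Insert 1: 1 bumps 4 from row 1; 4 starts row 2. P = [[1], [4]].
Insert 2: appended to row 1. P = [[1, 2], [4]].
Insert 6: appended to row 1. P = [[1, 2, 6], [4]].
Insert 5: 5 bumps 6 from row 1; 6 appends to row 2. P = [[1, 2, 5], [4, 6]].
Insert 3: 3 bumps 5 from row 1; 5 bumps 6 from row 2; 6 starts row 3. P = [[1, 2, 3], [4, 5], [6]].

So P = [[1, 2, 3], [4, 5], [6]], Q = [[1, 3, 4], [2, 5], [6]].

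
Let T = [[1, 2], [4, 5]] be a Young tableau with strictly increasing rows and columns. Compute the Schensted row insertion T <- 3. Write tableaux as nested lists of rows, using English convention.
[[1, 2, 3], [4, 5]]

3 is larger than every entry of row 1, so it is appended to row 1. The new tableau is [[1, 2, 3], [4, 5]].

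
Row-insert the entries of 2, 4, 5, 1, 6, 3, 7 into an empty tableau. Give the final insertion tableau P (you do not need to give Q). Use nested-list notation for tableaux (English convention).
P = [[1, 3, 5, 6, 7], [2, 4]]

Insert 2: appended to row 1. P = [[2]].
Insert 4: appended to row 1. P = [[2, 4]].
Insert 5: appended to row 1. P = [[2, 4, 5]].
Insert 1: 1 bumps 2 from row 1; 2 starts row 2. P = [[1, 4, 5], [2]].
Insert 6: appended to row 1. P = [[1, 4, 5, 6], [2]].
Insert 3: 3 bumps 4 from row 1; 4 appends to row 2. P = [[1, 3, 5, 6], [2, 4]].
Insert 7: appended to row 1. P = [[1, 3, 5, 6, 7], [2, 4]].

So P = [[1, 3, 5, 6, 7], [2, 4]].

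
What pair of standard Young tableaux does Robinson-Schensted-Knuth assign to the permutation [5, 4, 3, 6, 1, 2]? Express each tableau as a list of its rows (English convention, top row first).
P = [[1, 2], [3, 6], [4], [5]], Q = [[1, 4], [2, 6], [3], [5]]

Insert each entry of the permutation into P by Schensted row insertion, recording in Q the position of each new cell.

Insert 5: appended to row 1. P = [[5]], Q = [[1]].
Insert 4: 4 bumps 5 from row 1; 5 starts row 2. P = [[4], [5]], Q = [[1], [2]].
Insert 3: 3 bumps 4 from row 1; 4 bumps 5 from row 2; 5 starts row 3. P = [[3], [4], [5]], Q = [[1], [2], [3]].
Insert 6: appended to row 1. P = [[3, 6], [4], [5]], Q = [[1, 4], [2], [3]].
Insert 1: 1 bumps 3 from row 1; 3 bumps 4 from row 2; 4 bumps 5 from row 3; 5 starts row 4. P = [[1, 6], [3], [4], [5]], Q = [[1, 4], [2], [3], [5]].
Insert 2: 2 bumps 6 from row 1; 6 appends to row 2. P = [[1, 2], [3, 6], [4], [5]], Q = [[1, 4], [2, 6], [3], [5]].

So P = [[1, 2], [3, 6], [4], [5]], Q = [[1, 4], [2, 6], [3], [5]].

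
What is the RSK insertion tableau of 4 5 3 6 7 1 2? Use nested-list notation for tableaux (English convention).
P = [[1, 2, 6, 7], [3, 5], [4]]

Insert 4: appended to row 1. P = [[4]].
Insert 5: appended to row 1. P = [[4, 5]].
Insert 3: 3 bumps 4 from row 1; 4 starts row 2. P = [[3, 5], [4]].
Insert 6: appended to row 1. P = [[3, 5, 6], [4]].
Insert 7: appended to row 1. P = [[3, 5, 6, 7], [4]].
Insert 1: 1 bumps 3 from row 1; 3 bumps 4 from row 2; 4 starts row 3. P = [[1, 5, 6, 7], [3], [4]].
Insert 2: 2 bumps 5 from row 1; 5 appends to row 2. P = [[1, 2, 6, 7], [3, 5], [4]].

So P = [[1, 2, 6, 7], [3, 5], [4]].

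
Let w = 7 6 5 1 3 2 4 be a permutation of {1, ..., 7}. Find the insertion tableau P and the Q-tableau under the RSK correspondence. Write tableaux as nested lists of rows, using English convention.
P = [[1, 2, 4], [3], [5], [6], [7]], Q = [[1, 5, 7], [2], [3], [4], [6]]

Insert each entry of the permutation into P by Schensted row insertion, recording in Q the position of each new cell.

Insert 7: appended to row 1. P = [[7]].
Insert 6: 6 bumps 7 from row 1; 7 starts row 2. P = [[6], [7]].
Insert 5: 5 bumps 6 from row 1; 6 bumps 7 from row 2; 7 starts row 3. P = [[5], [6], [7]].
Insert 1: 1 bumps 5 from row 1; 5 bumps 6 from row 2; 6 bumps 7 from row 3; 7 starts row 4. P = [[1], [5], [6], [7]].
Insert 3: appended to row 1. P = [[1, 3], [5], [6], [7]].
Insert 2: 2 bumps 3 from row 1; 3 bumps 5 from row 2; 5 bumps 6 from row 3; 6 bumps 7 from row 4; 7 starts row 5. P = [[1, 2], [3], [5], [6], [7]].
Insert 4: appended to row 1. P = [[1, 2, 4], [3], [5], [6], [7]].

So P = [[1, 2, 4], [3], [5], [6], [7]], Q = [[1, 5, 7], [2], [3], [4], [6]].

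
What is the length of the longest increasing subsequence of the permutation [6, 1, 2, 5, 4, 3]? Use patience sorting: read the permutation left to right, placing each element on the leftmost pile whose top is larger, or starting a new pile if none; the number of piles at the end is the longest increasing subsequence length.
6: new pile. tops = [6]
1: onto pile 1 (replacing 6). tops = [1]
2: new pile. tops = [1, 2]
5: new pile. tops = [1, 2, 5]
4: onto pile 3 (replacing 5). tops = [1, 2, 4]
3: onto pile 3 (replacing 4). tops = [1, 2, 3]

3 piles, so the longest increasing subsequence has length 3.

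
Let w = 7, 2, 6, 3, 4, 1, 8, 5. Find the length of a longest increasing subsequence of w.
4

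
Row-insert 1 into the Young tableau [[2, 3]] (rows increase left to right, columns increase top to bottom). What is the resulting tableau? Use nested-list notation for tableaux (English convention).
[[1, 3], [2]]

In row 1, 1 replaces 2 (the leftmost entry greater than 1); 2 is bumped to row 2. 2 starts a new row 2. The new tableau is [[1, 3], [2]].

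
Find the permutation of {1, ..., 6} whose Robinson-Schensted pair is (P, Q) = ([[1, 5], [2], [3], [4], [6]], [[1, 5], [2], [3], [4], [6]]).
Reverse RSK: for i = n, n-1, ..., 1, locate i in Q, remove the corresponding corner cell from P, and reverse-bump its entry up through P; the value ejected from row 1 is w(i).

So w = 6 4 3 2 5 1.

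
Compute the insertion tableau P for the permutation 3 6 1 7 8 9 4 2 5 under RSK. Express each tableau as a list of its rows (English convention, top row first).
Insert 3: appended to row 1. P = [[3]].
Insert 6: appended to row 1. P = [[3, 6]].
Insert 1: 1 bumps 3 from row 1; 3 starts row 2. P = [[1, 6], [3]].
Insert 7: appended to row 1. P = [[1, 6, 7], [3]].
Insert 8: appended to row 1. P = [[1, 6, 7, 8], [3]].
Insert 9: appended to row 1. P = [[1, 6, 7, 8, 9], [3]].
Insert 4: 4 bumps 6 from row 1; 6 appends to row 2. P = [[1, 4, 7, 8, 9], [3, 6]].
Insert 2: 2 bumps 4 from row 1; 4 bumps 6 from row 2; 6 starts row 3. P = [[1, 2, 7, 8, 9], [3, 4], [6]].
Insert 5: 5 bumps 7 from row 1; 7 appends to row 2. P = [[1, 2, 5, 8, 9], [3, 4, 7], [6]].

So P = [[1, 2, 5, 8, 9], [3, 4, 7], [6]].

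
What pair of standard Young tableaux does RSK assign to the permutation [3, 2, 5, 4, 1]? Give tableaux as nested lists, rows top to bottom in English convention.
Insert each entry of the permutation into P by Schensted row insertion, recording in Q the position of each new cell.

Insert 3: appended to row 1. P = [[3]].
Insert 2: 2 bumps 3 from row 1; 3 starts row 2. P = [[2], [3]].
Insert 5: appended to row 1. P = [[2, 5], [3]].
Insert 4: 4 bumps 5 from row 1; 5 appends to row 2. P = [[2, 4], [3, 5]].
Insert 1: 1 bumps 2 from row 1; 2 bumps 3 from row 2; 3 starts row 3. P = [[1, 4], [2, 5], [3]].

So P = [[1, 4], [2, 5], [3]], Q = [[1, 3], [2, 4], [5]].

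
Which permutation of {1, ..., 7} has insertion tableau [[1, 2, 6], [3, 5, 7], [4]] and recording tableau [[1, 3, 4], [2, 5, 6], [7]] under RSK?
4 1 5 7 3 6 2

Reverse the RSK construction: for i from n down to 1, find the cell of Q containing i, remove the entry at that cell from P, and reverse-bump it up through P; the value ejected from row 1 is w(i).

Step i=7: Q has 7 at row 3, column 1; remove 4 from row 3 of P and reverse-bump: 4 enters row 2 and ejects 3; 3 enters row 1 and ejects 2. So w(7) = 2. P is now [[1, 3, 6], [4, 5, 7]].
Step i=6: Q has 6 at row 2, column 3; remove 7 from row 2 of P and reverse-bump: 7 enters row 1 and ejects 6. So w(6) = 6. P is now [[1, 3, 7], [4, 5]].
Step i=5: Q has 5 at row 2, column 2; remove 5 from row 2 of P and reverse-bump: 5 enters row 1 and ejects 3. So w(5) = 3. P is now [[1, 5, 7], [4]].
Step i=4: Q has 4 at row 1, column 3; remove that cell from P, ejecting 7. So w(4) = 7. P is now [[1, 5], [4]].
Step i=3: Q has 3 at row 1, column 2; remove that cell from P, ejecting 5. So w(3) = 5. P is now [[1], [4]].
Step i=2: Q has 2 at row 2, column 1; remove 4 from row 2 of P and reverse-bump: 4 enters row 1 and ejects 1. So w(2) = 1. P is now [[4]].
Step i=1: Q has 1 at row 1, column 1; remove that cell from P, ejecting 4. So w(1) = 4. P is now [].

So w = 4 1 5 7 3 6 2.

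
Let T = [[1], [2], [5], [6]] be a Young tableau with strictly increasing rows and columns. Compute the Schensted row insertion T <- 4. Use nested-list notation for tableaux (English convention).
[[1, 4], [2], [5], [6]]

4 is larger than every entry of row 1, so it is appended to row 1. The new tableau is [[1, 4], [2], [5], [6]].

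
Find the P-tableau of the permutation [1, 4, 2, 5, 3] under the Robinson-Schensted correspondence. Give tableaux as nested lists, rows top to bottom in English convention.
Insert 1: appended to row 1. P = [[1]].
Insert 4: appended to row 1. P = [[1, 4]].
Insert 2: 2 bumps 4 from row 1; 4 starts row 2. P = [[1, 2], [4]].
Insert 5: appended to row 1. P = [[1, 2, 5], [4]].
Insert 3: 3 bumps 5 from row 1; 5 appends to row 2. P = [[1, 2, 3], [4, 5]].

So P = [[1, 2, 3], [4, 5]].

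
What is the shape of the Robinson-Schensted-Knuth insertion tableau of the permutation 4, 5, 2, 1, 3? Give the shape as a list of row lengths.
Row-insert each entry into an empty tableau.

After inserting 4: P = [[4]].
After inserting 5: P = [[4, 5]].
After inserting 2: P = [[2, 5], [4]].
After inserting 1: P = [[1, 5], [2], [4]].
After inserting 3: P = [[1, 3], [2, 5], [4]].

The final insertion tableau P = [[1, 3], [2, 5], [4]] has shape [2, 2, 1].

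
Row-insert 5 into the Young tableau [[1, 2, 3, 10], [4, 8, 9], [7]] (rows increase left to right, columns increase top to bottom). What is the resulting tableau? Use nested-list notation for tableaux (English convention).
[[1, 2, 3, 5], [4, 8, 9, 10], [7]]

In row 1, 5 replaces 10 (the leftmost entry greater than 5); 10 is bumped to row 2. 10 is appended to row 2. The new tableau is [[1, 2, 3, 5], [4, 8, 9, 10], [7]].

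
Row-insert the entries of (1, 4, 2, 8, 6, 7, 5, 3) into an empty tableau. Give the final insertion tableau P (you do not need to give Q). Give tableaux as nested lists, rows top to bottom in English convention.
Insert 1: appended to row 1. P = [[1]].
Insert 4: appended to row 1. P = [[1, 4]].
Insert 2: 2 bumps 4 from row 1; 4 starts row 2. P = [[1, 2], [4]].
Insert 8: appended to row 1. P = [[1, 2, 8], [4]].
Insert 6: 6 bumps 8 from row 1; 8 appends to row 2. P = [[1, 2, 6], [4, 8]].
Insert 7: appended to row 1. P = [[1, 2, 6, 7], [4, 8]].
Insert 5: 5 bumps 6 from row 1; 6 bumps 8 from row 2; 8 starts row 3. P = [[1, 2, 5, 7], [4, 6], [8]].
Insert 3: 3 bumps 5 from row 1; 5 bumps 6 from row 2; 6 bumps 8 from row 3; 8 starts row 4. P = [[1, 2, 3, 7], [4, 5], [6], [8]].

So P = [[1, 2, 3, 7], [4, 5], [6], [8]].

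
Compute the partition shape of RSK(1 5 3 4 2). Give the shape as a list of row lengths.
[3, 1, 1]

RSK row insertion gives P = [[1, 2, 4], [3], [5]], which has shape [3, 1, 1].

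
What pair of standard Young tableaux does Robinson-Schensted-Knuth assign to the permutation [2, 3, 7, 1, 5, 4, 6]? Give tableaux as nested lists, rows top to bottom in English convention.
P = [[1, 3, 4, 6], [2, 5], [7]], Q = [[1, 2, 3, 7], [4, 5], [6]]

Insert each entry of the permutation into P by Schensted row insertion, recording in Q the position of each new cell.

Insert 2: appended to row 1. P = [[2]].
Insert 3: appended to row 1. P = [[2, 3]].
Insert 7: appended to row 1. P = [[2, 3, 7]].
Insert 1: 1 bumps 2 from row 1; 2 starts row 2. P = [[1, 3, 7], [2]].
Insert 5: 5 bumps 7 from row 1; 7 appends to row 2. P = [[1, 3, 5], [2, 7]].
Insert 4: 4 bumps 5 from row 1; 5 bumps 7 from row 2; 7 starts row 3. P = [[1, 3, 4], [2, 5], [7]].
Insert 6: appended to row 1. P = [[1, 3, 4, 6], [2, 5], [7]].

So P = [[1, 3, 4, 6], [2, 5], [7]], Q = [[1, 2, 3, 7], [4, 5], [6]].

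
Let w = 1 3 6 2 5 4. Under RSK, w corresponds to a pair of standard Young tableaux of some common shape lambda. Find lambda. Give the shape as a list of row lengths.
[3, 2, 1]

Row-insert each entry into an empty tableau.

After inserting 1: P = [[1]].
After inserting 3: P = [[1, 3]].
After inserting 6: P = [[1, 3, 6]].
After inserting 2: P = [[1, 2, 6], [3]].
After inserting 5: P = [[1, 2, 5], [3, 6]].
After inserting 4: P = [[1, 2, 4], [3, 5], [6]].

The final insertion tableau P = [[1, 2, 4], [3, 5], [6]] has shape [3, 2, 1].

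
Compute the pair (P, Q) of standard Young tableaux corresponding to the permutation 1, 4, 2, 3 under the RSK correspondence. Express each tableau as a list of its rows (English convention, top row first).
Insert each entry of the permutation into P by Schensted row insertion, recording in Q the position of each new cell.

Insert 1: appended to row 1. P = [[1]].
Insert 4: appended to row 1. P = [[1, 4]].
Insert 2: 2 bumps 4 from row 1; 4 starts row 2. P = [[1, 2], [4]].
Insert 3: appended to row 1. P = [[1, 2, 3], [4]].

So P = [[1, 2, 3], [4]], Q = [[1, 2, 4], [3]].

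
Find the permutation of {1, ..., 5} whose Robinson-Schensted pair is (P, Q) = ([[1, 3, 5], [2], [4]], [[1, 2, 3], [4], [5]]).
Reverse the RSK construction: for i from n down to 1, find the cell of Q containing i, remove the entry at that cell from P, and reverse-bump it up through P; the value ejected from row 1 is w(i).

Step i=5: Q has 5 at row 3, column 1; remove 4 from row 3 of P and reverse-bump: 4 enters row 2 and ejects 2; 2 enters row 1 and ejects 1. So w(5) = 1. P is now [[2, 3, 5], [4]].
Step i=4: Q has 4 at row 2, column 1; remove 4 from row 2 of P and reverse-bump: 4 enters row 1 and ejects 3. So w(4) = 3. P is now [[2, 4, 5]].
Step i=3: Q has 3 at row 1, column 3; remove that cell from P, ejecting 5. So w(3) = 5. P is now [[2, 4]].
Step i=2: Q has 2 at row 1, column 2; remove that cell from P, ejecting 4. So w(2) = 4. P is now [[2]].
Step i=1: Q has 1 at row 1, column 1; remove that cell from P, ejecting 2. So w(1) = 2. P is now [].

So w = 2 4 5 3 1.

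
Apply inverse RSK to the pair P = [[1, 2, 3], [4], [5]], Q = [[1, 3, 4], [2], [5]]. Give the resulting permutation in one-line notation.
Reverse RSK: for i = n, n-1, ..., 1, locate i in Q, remove the corresponding corner cell from P, and reverse-bump its entry up through P; the value ejected from row 1 is w(i).

So w = 5 1 2 4 3.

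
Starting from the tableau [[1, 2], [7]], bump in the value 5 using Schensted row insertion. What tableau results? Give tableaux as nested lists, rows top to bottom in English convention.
5 is larger than every entry of row 1, so it is appended to row 1. The new tableau is [[1, 2, 5], [7]].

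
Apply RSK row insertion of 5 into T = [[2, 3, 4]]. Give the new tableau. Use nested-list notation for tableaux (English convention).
[[2, 3, 4, 5]]

5 is larger than every entry of row 1, so it is appended to row 1. The new tableau is [[2, 3, 4, 5]].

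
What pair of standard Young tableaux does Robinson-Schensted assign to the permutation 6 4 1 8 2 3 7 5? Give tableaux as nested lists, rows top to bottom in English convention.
P = [[1, 2, 3, 5], [4, 7], [6, 8]], Q = [[1, 4, 6, 7], [2, 5], [3, 8]]

Insert each entry of the permutation into P by Schensted row insertion, recording in Q the position of each new cell.

Insert 6: appended to row 1. P = [[6]].
Insert 4: 4 bumps 6 from row 1; 6 starts row 2. P = [[4], [6]].
Insert 1: 1 bumps 4 from row 1; 4 bumps 6 from row 2; 6 starts row 3. P = [[1], [4], [6]].
Insert 8: appended to row 1. P = [[1, 8], [4], [6]].
Insert 2: 2 bumps 8 from row 1; 8 appends to row 2. P = [[1, 2], [4, 8], [6]].
Insert 3: appended to row 1. P = [[1, 2, 3], [4, 8], [6]].
Insert 7: appended to row 1. P = [[1, 2, 3, 7], [4, 8], [6]].
Insert 5: 5 bumps 7 from row 1; 7 bumps 8 from row 2; 8 appends to row 3. P = [[1, 2, 3, 5], [4, 7], [6, 8]].

So P = [[1, 2, 3, 5], [4, 7], [6, 8]], Q = [[1, 4, 6, 7], [2, 5], [3, 8]].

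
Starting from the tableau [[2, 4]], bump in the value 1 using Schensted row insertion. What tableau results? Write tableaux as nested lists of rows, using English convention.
[[1, 4], [2]]

In row 1, 1 replaces 2 (the leftmost entry greater than 1); 2 is bumped to row 2. 2 starts a new row 2. The new tableau is [[1, 4], [2]].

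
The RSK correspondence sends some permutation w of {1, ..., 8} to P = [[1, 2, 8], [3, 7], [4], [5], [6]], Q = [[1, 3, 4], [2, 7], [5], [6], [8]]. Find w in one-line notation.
Reverse the RSK construction: for i from n down to 1, find the cell of Q containing i, remove the entry at that cell from P, and reverse-bump it up through P; the value ejected from row 1 is w(i).

Step i=8: Q has 8 at row 5, column 1; remove 6 from row 5 of P and reverse-bump: 6 enters row 4 and ejects 5; 5 enters row 3 and ejects 4; 4 enters row 2 and ejects 3; 3 enters row 1 and ejects 2. So w(8) = 2. P is now [[1, 3, 8], [4, 7], [5], [6]].
Step i=7: Q has 7 at row 2, column 2; remove 7 from row 2 of P and reverse-bump: 7 enters row 1 and ejects 3. So w(7) = 3. P is now [[1, 7, 8], [4], [5], [6]].
Step i=6: Q has 6 at row 4, column 1; remove 6 from row 4 of P and reverse-bump: 6 enters row 3 and ejects 5; 5 enters row 2 and ejects 4; 4 enters row 1 and ejects 1. So w(6) = 1. P is now [[4, 7, 8], [5], [6]].
Step i=5: Q has 5 at row 3, column 1; remove 6 from row 3 of P and reverse-bump: 6 enters row 2 and ejects 5; 5 enters row 1 and ejects 4. So w(5) = 4. P is now [[5, 7, 8], [6]].
Step i=4: Q has 4 at row 1, column 3; remove that cell from P, ejecting 8. So w(4) = 8. P is now [[5, 7], [6]].
Step i=3: Q has 3 at row 1, column 2; remove that cell from P, ejecting 7. So w(3) = 7. P is now [[5], [6]].
Step i=2: Q has 2 at row 2, column 1; remove 6 from row 2 of P and reverse-bump: 6 enters row 1 and ejects 5. So w(2) = 5. P is now [[6]].
Step i=1: Q has 1 at row 1, column 1; remove that cell from P, ejecting 6. So w(1) = 6. P is now [].

So w = 6 5 7 8 4 1 3 2.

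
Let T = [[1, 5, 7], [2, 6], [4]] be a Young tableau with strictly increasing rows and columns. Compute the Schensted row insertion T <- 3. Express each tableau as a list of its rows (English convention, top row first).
In row 1, 3 replaces 5 (the leftmost entry greater than 3); 5 is bumped to row 2. In row 2, 5 replaces 6 (the leftmost entry greater than 5); 6 is bumped to row 3. 6 is appended to row 3. The new tableau is [[1, 3, 7], [2, 5], [4, 6]].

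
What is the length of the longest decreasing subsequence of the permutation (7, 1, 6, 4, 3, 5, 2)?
5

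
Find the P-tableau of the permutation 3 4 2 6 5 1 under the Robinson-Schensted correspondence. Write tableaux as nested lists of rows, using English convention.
P = [[1, 4, 5], [2, 6], [3]]

Insert 3: appended to row 1. P = [[3]].
Insert 4: appended to row 1. P = [[3, 4]].
Insert 2: 2 bumps 3 from row 1; 3 starts row 2. P = [[2, 4], [3]].
Insert 6: appended to row 1. P = [[2, 4, 6], [3]].
Insert 5: 5 bumps 6 from row 1; 6 appends to row 2. P = [[2, 4, 5], [3, 6]].
Insert 1: 1 bumps 2 from row 1; 2 bumps 3 from row 2; 3 starts row 3. P = [[1, 4, 5], [2, 6], [3]].

So P = [[1, 4, 5], [2, 6], [3]].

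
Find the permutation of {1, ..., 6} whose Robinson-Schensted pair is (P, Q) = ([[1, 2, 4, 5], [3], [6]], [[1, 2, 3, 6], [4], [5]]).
1 3 6 4 2 5

Reverse the RSK construction: for i from n down to 1, find the cell of Q containing i, remove the entry at that cell from P, and reverse-bump it up through P; the value ejected from row 1 is w(i).

Step i=6: Q has 6 at row 1, column 4; remove that cell from P, ejecting 5. So w(6) = 5. P is now [[1, 2, 4], [3], [6]].
Step i=5: Q has 5 at row 3, column 1; remove 6 from row 3 of P and reverse-bump: 6 enters row 2 and ejects 3; 3 enters row 1 and ejects 2. So w(5) = 2. P is now [[1, 3, 4], [6]].
Step i=4: Q has 4 at row 2, column 1; remove 6 from row 2 of P and reverse-bump: 6 enters row 1 and ejects 4. So w(4) = 4. P is now [[1, 3, 6]].
Step i=3: Q has 3 at row 1, column 3; remove that cell from P, ejecting 6. So w(3) = 6. P is now [[1, 3]].
Step i=2: Q has 2 at row 1, column 2; remove that cell from P, ejecting 3. So w(2) = 3. P is now [[1]].
Step i=1: Q has 1 at row 1, column 1; remove that cell from P, ejecting 1. So w(1) = 1. P is now [].

So w = 1 3 6 4 2 5.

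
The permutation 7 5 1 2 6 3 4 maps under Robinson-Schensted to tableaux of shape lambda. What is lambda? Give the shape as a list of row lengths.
[4, 2, 1]

Row-insert each entry into an empty tableau.

After inserting 7: P = [[7]].
After inserting 5: P = [[5], [7]].
After inserting 1: P = [[1], [5], [7]].
After inserting 2: P = [[1, 2], [5], [7]].
After inserting 6: P = [[1, 2, 6], [5], [7]].
After inserting 3: P = [[1, 2, 3], [5, 6], [7]].
After inserting 4: P = [[1, 2, 3, 4], [5, 6], [7]].

The final insertion tableau P = [[1, 2, 3, 4], [5, 6], [7]] has shape [4, 2, 1].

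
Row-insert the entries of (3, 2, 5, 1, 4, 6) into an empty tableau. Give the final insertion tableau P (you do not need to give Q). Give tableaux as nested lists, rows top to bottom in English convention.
Insert 3: appended to row 1. P = [[3]].
Insert 2: 2 bumps 3 from row 1; 3 starts row 2. P = [[2], [3]].
Insert 5: appended to row 1. P = [[2, 5], [3]].
Insert 1: 1 bumps 2 from row 1; 2 bumps 3 from row 2; 3 starts row 3. P = [[1, 5], [2], [3]].
Insert 4: 4 bumps 5 from row 1; 5 appends to row 2. P = [[1, 4], [2, 5], [3]].
Insert 6: appended to row 1. P = [[1, 4, 6], [2, 5], [3]].

So P = [[1, 4, 6], [2, 5], [3]].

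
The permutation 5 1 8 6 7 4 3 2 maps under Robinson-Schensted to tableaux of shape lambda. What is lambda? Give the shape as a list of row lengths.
[3, 2, 1, 1, 1]

Row-insert each entry into an empty tableau.

After inserting 5: P = [[5]].
After inserting 1: P = [[1], [5]].
After inserting 8: P = [[1, 8], [5]].
After inserting 6: P = [[1, 6], [5, 8]].
After inserting 7: P = [[1, 6, 7], [5, 8]].
After inserting 4: P = [[1, 4, 7], [5, 6], [8]].
After inserting 3: P = [[1, 3, 7], [4, 6], [5], [8]].
After inserting 2: P = [[1, 2, 7], [3, 6], [4], [5], [8]].

The final insertion tableau P = [[1, 2, 7], [3, 6], [4], [5], [8]] has shape [3, 2, 1, 1, 1].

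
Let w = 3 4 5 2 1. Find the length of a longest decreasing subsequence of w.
3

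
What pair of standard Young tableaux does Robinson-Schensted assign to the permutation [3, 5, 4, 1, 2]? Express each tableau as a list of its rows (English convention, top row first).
Insert each entry of the permutation into P by Schensted row insertion, recording in Q the position of each new cell.

Insert 3: appended to row 1. P = [[3]].
Insert 5: appended to row 1. P = [[3, 5]].
Insert 4: 4 bumps 5 from row 1; 5 starts row 2. P = [[3, 4], [5]].
Insert 1: 1 bumps 3 from row 1; 3 bumps 5 from row 2; 5 starts row 3. P = [[1, 4], [3], [5]].
Insert 2: 2 bumps 4 from row 1; 4 appends to row 2. P = [[1, 2], [3, 4], [5]].

So P = [[1, 2], [3, 4], [5]], Q = [[1, 2], [3, 5], [4]].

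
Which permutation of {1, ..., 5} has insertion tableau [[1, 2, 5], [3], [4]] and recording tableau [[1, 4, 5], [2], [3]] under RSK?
4 3 1 2 5

Reverse RSK: for i = n, n-1, ..., 1, locate i in Q, remove the corresponding corner cell from P, and reverse-bump its entry up through P; the value ejected from row 1 is w(i).

So w = 4 3 1 2 5.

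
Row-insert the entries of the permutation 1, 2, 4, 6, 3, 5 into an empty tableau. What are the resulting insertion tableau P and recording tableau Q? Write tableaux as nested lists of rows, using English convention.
P = [[1, 2, 3, 5], [4, 6]], Q = [[1, 2, 3, 4], [5, 6]]

Insert each entry of the permutation into P by Schensted row insertion, recording in Q the position of each new cell.

Insert 1: appended to row 1. P = [[1]].
Insert 2: appended to row 1. P = [[1, 2]].
Insert 4: appended to row 1. P = [[1, 2, 4]].
Insert 6: appended to row 1. P = [[1, 2, 4, 6]].
Insert 3: 3 bumps 4 from row 1; 4 starts row 2. P = [[1, 2, 3, 6], [4]].
Insert 5: 5 bumps 6 from row 1; 6 appends to row 2. P = [[1, 2, 3, 5], [4, 6]].

So P = [[1, 2, 3, 5], [4, 6]], Q = [[1, 2, 3, 4], [5, 6]].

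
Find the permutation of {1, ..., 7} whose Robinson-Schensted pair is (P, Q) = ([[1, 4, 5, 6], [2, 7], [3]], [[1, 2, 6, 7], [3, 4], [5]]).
3 7 2 4 1 5 6

Reverse the RSK construction: for i from n down to 1, find the cell of Q containing i, remove the entry at that cell from P, and reverse-bump it up through P; the value ejected from row 1 is w(i).

Step i=7: Q has 7 at row 1, column 4; remove that cell from P, ejecting 6. So w(7) = 6. P is now [[1, 4, 5], [2, 7], [3]].
Step i=6: Q has 6 at row 1, column 3; remove that cell from P, ejecting 5. So w(6) = 5. P is now [[1, 4], [2, 7], [3]].
Step i=5: Q has 5 at row 3, column 1; remove 3 from row 3 of P and reverse-bump: 3 enters row 2 and ejects 2; 2 enters row 1 and ejects 1. So w(5) = 1. P is now [[2, 4], [3, 7]].
Step i=4: Q has 4 at row 2, column 2; remove 7 from row 2 of P and reverse-bump: 7 enters row 1 and ejects 4. So w(4) = 4. P is now [[2, 7], [3]].
Step i=3: Q has 3 at row 2, column 1; remove 3 from row 2 of P and reverse-bump: 3 enters row 1 and ejects 2. So w(3) = 2. P is now [[3, 7]].
Step i=2: Q has 2 at row 1, column 2; remove that cell from P, ejecting 7. So w(2) = 7. P is now [[3]].
Step i=1: Q has 1 at row 1, column 1; remove that cell from P, ejecting 3. So w(1) = 3. P is now [].

So w = 3 7 2 4 1 5 6.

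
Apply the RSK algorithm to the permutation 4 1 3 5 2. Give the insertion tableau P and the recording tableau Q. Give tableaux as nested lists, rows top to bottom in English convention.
Insert each entry of the permutation into P by Schensted row insertion, recording in Q the position of each new cell.

Insert 4: appended to row 1. P = [[4]].
Insert 1: 1 bumps 4 from row 1; 4 starts row 2. P = [[1], [4]].
Insert 3: appended to row 1. P = [[1, 3], [4]].
Insert 5: appended to row 1. P = [[1, 3, 5], [4]].
Insert 2: 2 bumps 3 from row 1; 3 bumps 4 from row 2; 4 starts row 3. P = [[1, 2, 5], [3], [4]].

So P = [[1, 2, 5], [3], [4]], Q = [[1, 3, 4], [2], [5]].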